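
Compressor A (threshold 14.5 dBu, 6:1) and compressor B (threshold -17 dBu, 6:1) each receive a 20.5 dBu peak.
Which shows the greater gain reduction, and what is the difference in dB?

B, by 26.25 dB

A: GR = 6 − 6/6 = 5 dB.
B: GR = 37.5 − 37.5/6 = 31.25 dB.
Difference: 26.25 dB in favour of B.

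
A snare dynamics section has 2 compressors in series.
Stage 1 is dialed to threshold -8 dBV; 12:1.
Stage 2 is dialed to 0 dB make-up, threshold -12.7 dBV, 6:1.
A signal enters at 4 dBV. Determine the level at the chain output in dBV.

Stage 1: 12 dB above -8 dBV, reduced 12:1 to 1 dB above → -7 dBV.
Stage 2: overshoot 5.7 dB → 5.7/6 = 0.95 dB → -11.75 dBV.

-11.75 dBV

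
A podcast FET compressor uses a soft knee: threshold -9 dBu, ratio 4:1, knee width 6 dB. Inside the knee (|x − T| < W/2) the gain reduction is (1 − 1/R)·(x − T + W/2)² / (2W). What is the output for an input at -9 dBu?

-9.5625 dBu

x − T + W/2 = -9 − (-9) + 3 = 3.
GR = (1 − 1/4) × 3² / 12 = 0.75 × 9 / 12 = 0.5625 dB.
Output = -9 − 0.5625 = -9.5625 dBu.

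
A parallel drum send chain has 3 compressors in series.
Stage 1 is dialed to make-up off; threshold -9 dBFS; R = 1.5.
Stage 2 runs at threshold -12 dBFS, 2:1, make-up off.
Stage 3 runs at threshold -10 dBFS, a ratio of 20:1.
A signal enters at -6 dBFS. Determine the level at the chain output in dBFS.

Stage 1: -6 dBFS is 3 dB over -9 dBFS; at 1.5:1 that becomes 2 dB over, giving -7 dBFS.
Stage 2: overshoot 5 dB → 5/2 = 2.5 dB → -9.5 dBFS.
Stage 3: 0.5 dB above -10 dBFS, reduced 20:1 to 0.025 dB above → -9.975 dBFS.

-9.975 dBFS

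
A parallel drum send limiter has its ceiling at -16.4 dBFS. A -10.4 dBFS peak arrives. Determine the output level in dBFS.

The limiter clamps the peak to its -16.4 dBFS ceiling.

-16.4 dBFS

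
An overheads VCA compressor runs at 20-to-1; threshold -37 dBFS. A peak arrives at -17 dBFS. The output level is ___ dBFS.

-36 dBFS

Overshoot: -17 − (-37) = 20 dB.
20:1 compression reduces that to 20/20 = 1 dB over.
That puts the output at -36 dBFS.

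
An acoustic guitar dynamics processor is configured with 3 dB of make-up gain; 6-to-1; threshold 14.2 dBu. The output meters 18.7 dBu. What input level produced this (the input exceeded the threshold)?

Remove make-up: 18.7 − 3 = 15.7 dBu.
That's 1.5 dB above the 14.2 dBu threshold.
Before 6:1 compression the overshoot was 1.5 × 6 = 9 dB, so input = 14.2 + 9 = 23.2 dBu.

23.2 dBu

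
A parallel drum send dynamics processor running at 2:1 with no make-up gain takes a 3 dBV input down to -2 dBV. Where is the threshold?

Let T be the threshold. Output overshoot = (input overshoot)/R, so -2 − T = (3 − T)/2.
2·(-2 − T) = 3 − T → 1·T = -4 − 3 = -7.
T = -7/1 = -7 dBV.

-7 dBV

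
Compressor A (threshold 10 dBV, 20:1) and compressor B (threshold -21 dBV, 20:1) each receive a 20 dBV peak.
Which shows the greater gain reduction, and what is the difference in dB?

B, by 29.45 dB

A: 10 dB over, compressed to 0.5 dB over, so 9.5 dB of GR.
B: 41 dB over, compressed to 2.05 dB over, so 38.95 dB of GR.
Difference: 29.45 dB in favour of B.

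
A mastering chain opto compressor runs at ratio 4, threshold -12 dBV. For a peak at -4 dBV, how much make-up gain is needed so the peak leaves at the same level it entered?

6 dB

Without make-up, output = threshold + overshoot/4 = -12 + 2 = -10 dBV.
Gap to target: 6 dB.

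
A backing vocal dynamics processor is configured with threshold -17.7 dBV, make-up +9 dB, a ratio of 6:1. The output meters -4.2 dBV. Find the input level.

9.3 dBV

Stripping the +9 dB make-up gives -13.2 dBV at the gain stage.
Post-compression overshoot = -13.2 − (-17.7) = 4.5 dB.
Input overshoot = R × output overshoot = 27 dB → input = -17.7 + 27 = 9.3 dBV.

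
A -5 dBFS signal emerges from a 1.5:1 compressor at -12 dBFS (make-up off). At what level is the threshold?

-26 dBFS

Let T be the threshold. Output overshoot = (input overshoot)/R, so -12 − T = (-5 − T)/1.5.
1.5·(-12 − T) = -5 − T → 0.5·T = -18 − (-5) = -13.
T = -13/0.5 = -26 dBFS.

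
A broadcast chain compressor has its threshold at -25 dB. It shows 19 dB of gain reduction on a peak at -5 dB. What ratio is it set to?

20:1

Input overshoot = -5 − (-25) = 20 dB.
Output overshoot = 20 − 19 = 1 dB.
Ratio = input overshoot / output overshoot = 20 / 1 = 20.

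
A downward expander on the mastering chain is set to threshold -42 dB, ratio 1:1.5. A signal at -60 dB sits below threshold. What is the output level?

The input is 18 dB below the -42 dB threshold.
A 1:1.5 expander multiplies undershoot by 1.5: 18 × 1.5 = 27 dB below threshold.
Output = -42 − 27 = -69 dB.

-69 dB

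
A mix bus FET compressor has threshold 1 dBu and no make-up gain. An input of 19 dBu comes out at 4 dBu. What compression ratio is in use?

6:1

Input overshoot = 19 − 1 = 18 dB; output overshoot = 4 − 1 = 3 dB.
Ratio = 18 / 3 = 6.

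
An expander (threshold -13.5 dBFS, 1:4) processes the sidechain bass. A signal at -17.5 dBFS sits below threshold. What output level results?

-29.5 dBFS

The input is 4 dB below the -13.5 dBFS threshold.
A 1:4 expander multiplies undershoot by 4: 4 × 4 = 16 dB below threshold.
Output = -13.5 − 16 = -29.5 dBFS.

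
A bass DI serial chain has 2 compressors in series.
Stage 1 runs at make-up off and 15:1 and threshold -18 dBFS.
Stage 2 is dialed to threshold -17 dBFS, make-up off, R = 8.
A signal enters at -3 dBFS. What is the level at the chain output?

-17 dBFS

Stage 1: 15 dB above -18 dBFS, reduced 15:1 to 1 dB above → -17 dBFS.
Stage 2: -17 dBFS is at or below the -17 dBFS threshold — no compression; output -17 dBFS.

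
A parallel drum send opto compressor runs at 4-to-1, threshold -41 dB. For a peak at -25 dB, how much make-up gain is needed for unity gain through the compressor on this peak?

12 dB

The peak compresses to -41 + 16/4 = -37 dB.
To reach -25 dB requires -25 − (-37) = 12 dB of make-up.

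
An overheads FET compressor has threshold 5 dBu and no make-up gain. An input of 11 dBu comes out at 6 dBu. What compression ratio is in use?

Input overshoot = 11 − 5 = 6 dB; output overshoot = 6 − 5 = 1 dB.
Ratio = 6 / 1 = 6.

6:1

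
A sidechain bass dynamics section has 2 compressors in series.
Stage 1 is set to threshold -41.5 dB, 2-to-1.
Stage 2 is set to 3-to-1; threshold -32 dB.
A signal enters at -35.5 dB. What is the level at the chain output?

Stage 1: overshoot 6 dB → 6/2 = 3 dB → -38.5 dB.
Stage 2: below threshold (-38.5 ≤ -32); passes unchanged; output -38.5 dB.

-38.5 dB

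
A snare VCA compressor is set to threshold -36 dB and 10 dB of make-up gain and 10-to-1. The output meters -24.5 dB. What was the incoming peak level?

Stripping the +10 dB make-up gives -34.5 dB at the gain stage.
Post-compression overshoot = -34.5 − (-36) = 1.5 dB.
Undo the ratio: input overshoot = 1.5 × 10 = 15 dB, giving input = -21 dB.

-21 dB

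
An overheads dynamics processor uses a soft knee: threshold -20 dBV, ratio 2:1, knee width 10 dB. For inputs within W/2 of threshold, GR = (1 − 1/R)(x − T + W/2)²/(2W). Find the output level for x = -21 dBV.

-21.4 dBV

x − T + W/2 = -21 − (-20) + 5 = 4.
GR = (1 − 1/2) × 4² / 20 = 0.5 × 16 / 20 = 0.4 dB.
Output = -21 − 0.4 = -21.4 dBV.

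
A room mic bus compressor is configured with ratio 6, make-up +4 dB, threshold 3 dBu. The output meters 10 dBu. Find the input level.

Remove make-up: 10 − 4 = 6 dBu.
Post-compression overshoot = 6 − 3 = 3 dB.
Undo the ratio: input overshoot = 3 × 6 = 18 dB, giving input = 21 dBu.

21 dBu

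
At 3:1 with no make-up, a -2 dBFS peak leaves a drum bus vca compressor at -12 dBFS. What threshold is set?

-17 dBFS

Let T be the threshold. Output overshoot = (input overshoot)/R, so -12 − T = (-2 − T)/3.
3·(-12 − T) = -2 − T → 2·T = -36 − (-2) = -34.
T = -34/2 = -17 dBFS.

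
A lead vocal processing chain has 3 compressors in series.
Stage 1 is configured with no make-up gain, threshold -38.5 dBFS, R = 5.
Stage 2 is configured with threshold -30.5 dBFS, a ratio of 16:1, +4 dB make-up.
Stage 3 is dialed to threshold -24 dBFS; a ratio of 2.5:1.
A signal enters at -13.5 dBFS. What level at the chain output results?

-29.5 dBFS

Stage 1: -13.5 dBFS is 25 dB over -38.5 dBFS; at 5:1 that becomes 5 dB over, giving -33.5 dBFS.
Stage 2: below threshold (-33.5 ≤ -30.5); passes unchanged; make-up brings it to -29.5 dBFS.
Stage 3: -29.5 dBFS is at or below the -24 dBFS threshold — no compression; output -29.5 dBFS.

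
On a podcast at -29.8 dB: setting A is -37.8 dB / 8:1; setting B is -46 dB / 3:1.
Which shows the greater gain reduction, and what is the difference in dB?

B, by 3.8 dB

A: 8 dB over, compressed to 1 dB over, so 7 dB of GR.
B: 16.2 dB over, compressed to 5.4 dB over, so 10.8 dB of GR.
B reduces 3.8 dB more.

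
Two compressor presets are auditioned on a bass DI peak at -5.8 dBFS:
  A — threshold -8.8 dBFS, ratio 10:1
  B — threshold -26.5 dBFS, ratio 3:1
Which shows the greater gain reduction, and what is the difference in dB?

A: 3 dB over, compressed to 0.3 dB over, so 2.7 dB of GR.
B: 20.7 dB over, compressed to 6.9 dB over, so 13.8 dB of GR.
B reduces 11.1 dB more.

B, by 11.1 dB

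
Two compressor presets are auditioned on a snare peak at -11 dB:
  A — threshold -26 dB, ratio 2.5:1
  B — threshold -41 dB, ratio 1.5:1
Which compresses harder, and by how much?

B, by 1 dB

A: overshoot 15 dB → output overshoot 6 dB → GR 9 dB.
B: overshoot 30 dB → output overshoot 20 dB → GR 10 dB.
B applies 1 dB more gain reduction.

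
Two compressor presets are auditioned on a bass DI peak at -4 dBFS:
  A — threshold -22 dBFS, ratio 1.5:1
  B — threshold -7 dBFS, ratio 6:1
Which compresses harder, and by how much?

A: GR = 18 − 18/1.5 = 6 dB.
B: GR = 3 − 3/6 = 2.5 dB.
A applies 3.5 dB more gain reduction.

A, by 3.5 dB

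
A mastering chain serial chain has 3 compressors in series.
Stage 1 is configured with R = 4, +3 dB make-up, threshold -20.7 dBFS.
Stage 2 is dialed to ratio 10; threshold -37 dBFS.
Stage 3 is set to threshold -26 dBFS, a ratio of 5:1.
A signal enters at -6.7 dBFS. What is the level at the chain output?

Stage 1: -6.7 dBFS is 14 dB over -20.7 dBFS; at 4:1 that becomes 3.5 dB over, giving -17.2 dBFS; +3 dB make-up → -14.2 dBFS.
Stage 2: overshoot 22.8 dB → 22.8/10 = 2.28 dB → -34.72 dBFS.
Stage 3: below threshold (-34.72 ≤ -26); passes unchanged; output -34.72 dBFS.

-34.72 dBFS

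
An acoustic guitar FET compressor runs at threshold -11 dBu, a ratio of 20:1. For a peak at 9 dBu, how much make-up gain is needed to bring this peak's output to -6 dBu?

4 dB

The peak compresses to -11 + 20/20 = -10 dBu.
To reach -6 dBu requires -6 − (-10) = 4 dB of make-up.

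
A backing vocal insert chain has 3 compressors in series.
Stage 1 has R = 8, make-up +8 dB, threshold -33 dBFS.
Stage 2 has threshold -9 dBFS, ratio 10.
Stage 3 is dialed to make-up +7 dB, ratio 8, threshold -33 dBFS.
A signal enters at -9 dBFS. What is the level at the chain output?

Stage 1: -9 dBFS is 24 dB over -33 dBFS; at 8:1 that becomes 3 dB over, giving -30 dBFS; +8 dB make-up → -22 dBFS.
Stage 2: -22 dBFS is at or below the -9 dBFS threshold — no compression; output -22 dBFS.
Stage 3: overshoot 11 dB → 11/8 = 1.375 dB → -31.625 dBFS; +7 dB make-up → -24.625 dBFS.

-24.625 dBFS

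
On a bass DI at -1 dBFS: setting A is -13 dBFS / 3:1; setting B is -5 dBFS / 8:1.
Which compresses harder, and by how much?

A, by 4.5 dB

A: GR = 12 − 12/3 = 8 dB.
B: GR = 4 − 4/8 = 3.5 dB.
A applies 4.5 dB more gain reduction.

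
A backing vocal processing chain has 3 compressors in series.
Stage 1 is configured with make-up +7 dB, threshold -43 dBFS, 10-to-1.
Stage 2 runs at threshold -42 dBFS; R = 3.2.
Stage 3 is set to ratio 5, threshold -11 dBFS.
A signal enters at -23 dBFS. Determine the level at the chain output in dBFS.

-39.5 dBFS

Stage 1: -23 dBFS is 20 dB over -43 dBFS; at 10:1 that becomes 2 dB over, giving -41 dBFS; +7 dB make-up → -34 dBFS.
Stage 2: overshoot 8 dB → 8/3.2 = 2.5 dB → -39.5 dBFS.
Stage 3: -39.5 dBFS ≤ -11 dBFS, so stage 3 doesn't engage; output -39.5 dBFS.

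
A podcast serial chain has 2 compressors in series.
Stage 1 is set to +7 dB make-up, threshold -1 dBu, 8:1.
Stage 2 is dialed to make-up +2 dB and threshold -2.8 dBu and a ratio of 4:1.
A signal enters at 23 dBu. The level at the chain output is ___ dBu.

2.15 dBu

Stage 1: overshoot 24 dB → 24/8 = 3 dB → 2 dBu; +7 dB make-up → 9 dBu.
Stage 2: 11.8 dB above -2.8 dBu, reduced 4:1 to 2.95 dB above → 0.15 dBu; +2 dB make-up → 2.15 dBu.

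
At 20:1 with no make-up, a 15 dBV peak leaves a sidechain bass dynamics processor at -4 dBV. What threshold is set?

Gain reduction = 15 − (-4) = 19 dB; output overshoot = GR / (R − 1) = 19 / 19 = 1 dB.
Threshold = output − output overshoot = -4 − 1 = -5 dBV.

-5 dBV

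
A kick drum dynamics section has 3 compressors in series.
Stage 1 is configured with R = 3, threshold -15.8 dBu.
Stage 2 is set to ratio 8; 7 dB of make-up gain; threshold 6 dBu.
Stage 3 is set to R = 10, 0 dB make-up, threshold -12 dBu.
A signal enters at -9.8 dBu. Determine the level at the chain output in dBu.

Stage 1: 6 dB above -15.8 dBu, reduced 3:1 to 2 dB above → -13.8 dBu.
Stage 2: below threshold (-13.8 ≤ 6); passes unchanged; make-up brings it to -6.8 dBu.
Stage 3: -6.8 dBu is 5.2 dB over -12 dBu; at 10:1 that becomes 0.52 dB over, giving -11.48 dBu.

-11.48 dBu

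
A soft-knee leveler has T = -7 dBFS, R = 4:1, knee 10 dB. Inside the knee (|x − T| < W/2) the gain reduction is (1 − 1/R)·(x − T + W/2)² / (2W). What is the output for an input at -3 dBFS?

x − T + W/2 = -3 − (-7) + 5 = 9.
GR = (1 − 1/4) × 9² / 20 = 0.75 × 81 / 20 = 3.0375 dB.
Output = -3 − 3.0375 = -6.0375 dBFS.

-6.0375 dBFS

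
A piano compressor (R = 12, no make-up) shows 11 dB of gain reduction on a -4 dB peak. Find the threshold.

-16 dB

Input is 12 dB above T (since output overshoot × R = input overshoot: (-15 − T)·12 = -4 − T gives T = -16 dB).
Check: -16 + (-4 − (-16))/12 = -16 + 1 = -15 dB. ✓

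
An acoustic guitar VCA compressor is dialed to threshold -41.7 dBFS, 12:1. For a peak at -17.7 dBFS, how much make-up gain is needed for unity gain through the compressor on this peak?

The peak compresses to -41.7 + 24/12 = -39.7 dBFS.
To reach -17.7 dBFS requires -17.7 − (-39.7) = 22 dB of make-up.

22 dB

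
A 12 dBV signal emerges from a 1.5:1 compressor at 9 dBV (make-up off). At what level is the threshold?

Input is 9 dB above T (since output overshoot × R = input overshoot: (9 − T)·1.5 = 12 − T gives T = 3 dBV).
Check: 3 + (12 − 3)/1.5 = 3 + 6 = 9 dBV. ✓

3 dBV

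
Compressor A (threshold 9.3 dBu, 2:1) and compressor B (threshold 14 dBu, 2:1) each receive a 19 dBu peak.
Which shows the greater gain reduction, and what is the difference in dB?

A, by 2.35 dB

A: overshoot 9.7 dB → output overshoot 4.85 dB → GR 4.85 dB.
B: overshoot 5 dB → output overshoot 2.5 dB → GR 2.5 dB.
A reduces 2.35 dB more.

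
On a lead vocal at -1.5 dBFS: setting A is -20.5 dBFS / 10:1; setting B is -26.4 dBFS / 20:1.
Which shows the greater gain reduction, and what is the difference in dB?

B, by 6.555 dB

A: GR = 19 − 19/10 = 17.1 dB.
B: GR = 24.9 − 24.9/20 = 23.655 dB.
B reduces 6.555 dB more.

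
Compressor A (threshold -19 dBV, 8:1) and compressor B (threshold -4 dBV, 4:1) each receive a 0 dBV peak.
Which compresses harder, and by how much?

A: GR = 19 − 19/8 = 16.625 dB.
B: GR = 4 − 4/4 = 3 dB.
Difference: 13.625 dB in favour of A.

A, by 13.625 dB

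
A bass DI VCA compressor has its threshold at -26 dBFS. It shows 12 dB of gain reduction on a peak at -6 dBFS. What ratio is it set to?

2.5:1

Input overshoot = -6 − (-26) = 20 dB.
Output overshoot = 20 − 12 = 8 dB.
Ratio = input overshoot / output overshoot = 20 / 8 = 2.5.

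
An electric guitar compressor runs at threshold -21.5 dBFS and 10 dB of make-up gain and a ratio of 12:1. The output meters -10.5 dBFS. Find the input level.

Remove make-up: -10.5 − 10 = -20.5 dBFS.
That's 1 dB above the -21.5 dBFS threshold.
Before 12:1 compression the overshoot was 1 × 12 = 12 dB, so input = -21.5 + 12 = -9.5 dBFS.

-9.5 dBFS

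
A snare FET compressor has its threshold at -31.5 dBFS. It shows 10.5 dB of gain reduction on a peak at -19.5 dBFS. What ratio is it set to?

8:1

Input overshoot = -19.5 − (-31.5) = 12 dB.
Output overshoot = 12 − 10.5 = 1.5 dB.
Ratio = input overshoot / output overshoot = 12 / 1.5 = 8.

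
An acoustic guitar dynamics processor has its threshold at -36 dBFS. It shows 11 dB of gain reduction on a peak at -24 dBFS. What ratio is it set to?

Input overshoot = -24 − (-36) = 12 dB.
Output overshoot = 12 − 11 = 1 dB.
Ratio = input overshoot / output overshoot = 12 / 1 = 12.

12:1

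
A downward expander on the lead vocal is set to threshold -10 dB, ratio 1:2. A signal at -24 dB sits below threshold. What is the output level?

-38 dB

Undershoot = (-10) − (-24) = 14 dB.
At 1:2, that expands to 28 dB under threshold.
Output = -10 − 28 = -38 dB.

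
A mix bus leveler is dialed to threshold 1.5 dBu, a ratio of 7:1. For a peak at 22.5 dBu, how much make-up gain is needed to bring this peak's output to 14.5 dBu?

10 dB

Overshoot 21 dB → 21/7 = 3 dB after compression, so the compressed level is 1.5 + 3 = 4.5 dBu.
Make-up = target − compressed = 14.5 − 4.5 = 10 dB.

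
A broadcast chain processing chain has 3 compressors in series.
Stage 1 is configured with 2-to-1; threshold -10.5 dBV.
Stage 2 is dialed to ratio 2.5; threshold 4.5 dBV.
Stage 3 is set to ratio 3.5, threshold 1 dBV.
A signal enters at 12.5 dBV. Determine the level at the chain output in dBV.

Stage 1: 12.5 dBV is 23 dB over -10.5 dBV; at 2:1 that becomes 11.5 dB over, giving 1 dBV.
Stage 2: 1 dBV is at or below the 4.5 dBV threshold — no compression; output 1 dBV.
Stage 3: 1 dBV ≤ 1 dBV, so stage 3 doesn't engage; output 1 dBV.

1 dBV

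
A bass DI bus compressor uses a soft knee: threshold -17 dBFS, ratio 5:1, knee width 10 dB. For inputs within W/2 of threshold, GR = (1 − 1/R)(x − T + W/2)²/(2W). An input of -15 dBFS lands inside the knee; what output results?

-16.96 dBFS

x − T + W/2 = -15 − (-17) + 5 = 7.
GR = (1 − 1/5) × 7² / 20 = 0.8 × 49 / 20 = 1.96 dB.
Output = -15 − 1.96 = -16.96 dBFS.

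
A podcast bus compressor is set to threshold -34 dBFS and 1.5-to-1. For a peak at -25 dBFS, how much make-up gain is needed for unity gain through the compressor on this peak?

Without make-up, output = threshold + overshoot/1.5 = -34 + 6 = -28 dBFS.
Gap to target: 3 dB.

3 dB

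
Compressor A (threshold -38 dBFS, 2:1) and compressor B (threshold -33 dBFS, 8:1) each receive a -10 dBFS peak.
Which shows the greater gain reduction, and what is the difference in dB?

B, by 6.125 dB

A: overshoot 28 dB → output overshoot 14 dB → GR 14 dB.
B: overshoot 23 dB → output overshoot 2.875 dB → GR 20.125 dB.
Difference: 6.125 dB in favour of B.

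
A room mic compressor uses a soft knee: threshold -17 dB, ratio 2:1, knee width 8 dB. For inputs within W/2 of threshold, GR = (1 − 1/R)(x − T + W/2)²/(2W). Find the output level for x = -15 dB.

-16.125 dB

x − T + W/2 = -15 − (-17) + 4 = 6.
GR = (1 − 1/2) × 6² / 16 = 0.5 × 36 / 16 = 1.125 dB.
Output = -15 − 1.125 = -16.125 dB.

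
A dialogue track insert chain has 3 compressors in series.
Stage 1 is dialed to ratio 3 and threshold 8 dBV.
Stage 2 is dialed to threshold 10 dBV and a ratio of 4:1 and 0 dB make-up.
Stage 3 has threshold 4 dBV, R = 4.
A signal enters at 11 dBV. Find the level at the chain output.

Stage 1: overshoot 3 dB → 3/3 = 1 dB → 9 dBV.
Stage 2: 9 dBV is at or below the 10 dBV threshold — no compression; output 9 dBV.
Stage 3: overshoot 5 dB → 5/4 = 1.25 dB → 5.25 dBV.

5.25 dBV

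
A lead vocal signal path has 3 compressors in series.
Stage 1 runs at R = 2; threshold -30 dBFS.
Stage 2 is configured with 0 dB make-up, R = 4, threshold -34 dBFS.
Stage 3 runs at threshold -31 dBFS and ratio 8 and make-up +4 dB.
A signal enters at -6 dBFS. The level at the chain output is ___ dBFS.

Stage 1: overshoot 24 dB → 24/2 = 12 dB → -18 dBFS.
Stage 2: -18 dBFS is 16 dB over -34 dBFS; at 4:1 that becomes 4 dB over, giving -30 dBFS.
Stage 3: -30 dBFS is 1 dB over -31 dBFS; at 8:1 that becomes 0.125 dB over, giving -30.875 dBFS; +4 dB make-up → -26.875 dBFS.

-26.875 dBFS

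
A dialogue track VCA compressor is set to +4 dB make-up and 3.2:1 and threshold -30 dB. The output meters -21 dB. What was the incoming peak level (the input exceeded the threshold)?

Before make-up, the level was -21 − 4 = -25 dB.
That's 5 dB above the -30 dB threshold.
Before 3.2:1 compression the overshoot was 5 × 3.2 = 16 dB, so input = -30 + 16 = -14 dB.

-14 dB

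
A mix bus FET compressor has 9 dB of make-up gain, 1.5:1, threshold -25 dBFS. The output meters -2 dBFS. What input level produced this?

Before make-up, the level was -2 − 9 = -11 dBFS.
The compressed level sits -11 − (-25) = 14 dB over threshold.
Input overshoot = R × output overshoot = 21 dB → input = -25 + 21 = -4 dBFS.

-4 dBFS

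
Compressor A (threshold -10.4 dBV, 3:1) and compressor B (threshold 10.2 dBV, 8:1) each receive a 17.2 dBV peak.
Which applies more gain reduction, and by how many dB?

A: GR = 27.6 − 27.6/3 = 18.4 dB.
B: GR = 7 − 7/8 = 6.125 dB.
A reduces 12.275 dB more.

A, by 12.275 dB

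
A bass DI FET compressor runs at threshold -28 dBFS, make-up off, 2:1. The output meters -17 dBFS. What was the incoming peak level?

That's 11 dB above the -28 dBFS threshold.
Undo the ratio: input overshoot = 11 × 2 = 22 dB, giving input = -6 dBFS.

-6 dBFS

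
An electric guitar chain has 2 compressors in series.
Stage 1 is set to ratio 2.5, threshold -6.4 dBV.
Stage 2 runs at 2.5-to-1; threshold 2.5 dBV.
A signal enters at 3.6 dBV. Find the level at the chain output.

Stage 1: 3.6 dBV is 10 dB over -6.4 dBV; at 2.5:1 that becomes 4 dB over, giving -2.4 dBV.
Stage 2: below threshold (-2.4 ≤ 2.5); passes unchanged; output -2.4 dBV.

-2.4 dBV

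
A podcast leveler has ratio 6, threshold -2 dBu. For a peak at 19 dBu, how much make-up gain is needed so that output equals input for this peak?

17.5 dB

Without make-up, output = threshold + overshoot/6 = -2 + 3.5 = 1.5 dBu.
Gap to target: 17.5 dB.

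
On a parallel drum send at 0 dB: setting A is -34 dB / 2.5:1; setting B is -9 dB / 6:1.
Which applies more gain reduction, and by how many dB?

A, by 12.9 dB

A: overshoot 34 dB → output overshoot 13.6 dB → GR 20.4 dB.
B: overshoot 9 dB → output overshoot 1.5 dB → GR 7.5 dB.
A reduces 12.9 dB more.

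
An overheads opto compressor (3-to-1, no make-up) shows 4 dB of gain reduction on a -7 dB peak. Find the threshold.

-13 dB

Input is 6 dB above T (since output overshoot × R = input overshoot: (-11 − T)·3 = -7 − T gives T = -13 dB).
Check: -13 + (-7 − (-13))/3 = -13 + 2 = -11 dB. ✓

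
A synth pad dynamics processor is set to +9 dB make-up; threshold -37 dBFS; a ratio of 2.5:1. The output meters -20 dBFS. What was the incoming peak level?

Before make-up, the level was -20 − 9 = -29 dBFS.
That's 8 dB above the -37 dBFS threshold.
Before 2.5:1 compression the overshoot was 8 × 2.5 = 20 dB, so input = -37 + 20 = -17 dBFS.

-17 dBFS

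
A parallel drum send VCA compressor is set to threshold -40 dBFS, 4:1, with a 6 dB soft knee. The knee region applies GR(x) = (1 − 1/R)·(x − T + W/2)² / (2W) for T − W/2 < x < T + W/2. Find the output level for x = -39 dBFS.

x − T + W/2 = -39 − (-40) + 3 = 4.
GR = (1 − 1/4) × 4² / 12 = 0.75 × 16 / 12 = 1 dB.
Output = -39 − 1 = -40 dBFS.

-40 dBFS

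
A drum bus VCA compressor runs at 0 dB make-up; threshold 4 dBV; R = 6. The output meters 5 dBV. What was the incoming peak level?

10 dBV

The compressed level sits 5 − 4 = 1 dB over threshold.
Input overshoot = R × output overshoot = 6 dB → input = 4 + 6 = 10 dBV.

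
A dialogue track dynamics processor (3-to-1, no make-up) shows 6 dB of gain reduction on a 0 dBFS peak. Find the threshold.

Input is 9 dB above T (since output overshoot × R = input overshoot: (-6 − T)·3 = 0 − T gives T = -9 dBFS).
Check: -9 + (0 − (-9))/3 = -9 + 3 = -6 dBFS. ✓

-9 dBFS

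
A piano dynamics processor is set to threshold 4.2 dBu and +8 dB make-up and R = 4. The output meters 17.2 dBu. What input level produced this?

24.2 dBu

Remove make-up: 17.2 − 8 = 9.2 dBu.
The compressed level sits 9.2 − 4.2 = 5 dB over threshold.
Before 4:1 compression the overshoot was 5 × 4 = 20 dB, so input = 4.2 + 20 = 24.2 dBu.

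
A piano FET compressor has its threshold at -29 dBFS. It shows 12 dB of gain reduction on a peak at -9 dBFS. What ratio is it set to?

Input overshoot = -9 − (-29) = 20 dB.
Output overshoot = 20 − 12 = 8 dB.
Ratio = input overshoot / output overshoot = 20 / 8 = 2.5.

2.5:1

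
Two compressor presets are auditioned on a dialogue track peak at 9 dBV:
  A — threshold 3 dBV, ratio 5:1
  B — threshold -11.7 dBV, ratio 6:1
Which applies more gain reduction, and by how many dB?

A: GR = 6 − 6/5 = 4.8 dB.
B: GR = 20.7 − 20.7/6 = 17.25 dB.
B applies 12.45 dB more gain reduction.

B, by 12.45 dB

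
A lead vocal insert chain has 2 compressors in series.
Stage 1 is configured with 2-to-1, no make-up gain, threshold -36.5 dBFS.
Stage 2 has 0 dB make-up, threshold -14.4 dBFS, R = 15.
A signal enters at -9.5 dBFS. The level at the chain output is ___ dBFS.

Stage 1: overshoot 27 dB → 27/2 = 13.5 dB → -23 dBFS.
Stage 2: -23 dBFS ≤ -14.4 dBFS, so stage 2 doesn't engage; output -23 dBFS.

-23 dBFS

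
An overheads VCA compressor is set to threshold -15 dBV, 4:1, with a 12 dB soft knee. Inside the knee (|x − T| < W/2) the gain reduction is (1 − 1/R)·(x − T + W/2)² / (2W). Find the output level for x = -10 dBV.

-13.78125 dBV

x − T + W/2 = -10 − (-15) + 6 = 11.
GR = (1 − 1/4) × 11² / 24 = 0.75 × 121 / 24 = 3.78125 dB.
Output = -10 − 3.78125 = -13.78125 dBV.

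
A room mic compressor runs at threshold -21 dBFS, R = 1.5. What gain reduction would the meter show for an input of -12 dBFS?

3 dB

-12 dBFS exceeds the threshold by 9 dB.
A 1.5:1 ratio leaves 6 dB of that excess.
So the signal is attenuated by 9 − 6 = 3 dB.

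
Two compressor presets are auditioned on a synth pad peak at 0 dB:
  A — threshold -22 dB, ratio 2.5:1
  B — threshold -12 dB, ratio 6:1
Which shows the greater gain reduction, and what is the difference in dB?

A: GR = 22 − 22/2.5 = 13.2 dB.
B: GR = 12 − 12/6 = 10 dB.
Difference: 3.2 dB in favour of A.

A, by 3.2 dB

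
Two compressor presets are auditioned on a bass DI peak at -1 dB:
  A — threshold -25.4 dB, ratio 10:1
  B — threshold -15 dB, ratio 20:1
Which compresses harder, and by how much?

A, by 8.66 dB

A: overshoot 24.4 dB → output overshoot 2.44 dB → GR 21.96 dB.
B: overshoot 14 dB → output overshoot 0.7 dB → GR 13.3 dB.
A applies 8.66 dB more gain reduction.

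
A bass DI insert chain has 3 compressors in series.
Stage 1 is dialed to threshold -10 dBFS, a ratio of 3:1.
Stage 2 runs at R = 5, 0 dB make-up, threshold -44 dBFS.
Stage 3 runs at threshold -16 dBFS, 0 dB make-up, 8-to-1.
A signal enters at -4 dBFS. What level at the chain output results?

-36.8 dBFS

Stage 1: -4 dBFS is 6 dB over -10 dBFS; at 3:1 that becomes 2 dB over, giving -8 dBFS.
Stage 2: -8 dBFS is 36 dB over -44 dBFS; at 5:1 that becomes 7.2 dB over, giving -36.8 dBFS.
Stage 3: -36.8 dBFS is at or below the -16 dBFS threshold — no compression; output -36.8 dBFS.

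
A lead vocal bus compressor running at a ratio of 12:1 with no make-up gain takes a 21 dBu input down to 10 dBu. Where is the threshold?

9 dBu

Input is 12 dB above T (since output overshoot × R = input overshoot: (10 − T)·12 = 21 − T gives T = 9 dBu).
Check: 9 + (21 − 9)/12 = 9 + 1 = 10 dBu. ✓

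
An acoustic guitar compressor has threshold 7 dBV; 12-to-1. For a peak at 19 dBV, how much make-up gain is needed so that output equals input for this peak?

Overshoot 12 dB → 12/12 = 1 dB after compression, so the compressed level is 7 + 1 = 8 dBV.
Make-up = target − compressed = 19 − 8 = 11 dB.

11 dB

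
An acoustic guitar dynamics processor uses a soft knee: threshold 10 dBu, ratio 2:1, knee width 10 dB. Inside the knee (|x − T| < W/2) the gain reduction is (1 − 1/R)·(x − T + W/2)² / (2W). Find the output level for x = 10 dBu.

x − T + W/2 = 10 − 10 + 5 = 5.
GR = (1 − 1/2) × 5² / 20 = 0.5 × 25 / 20 = 0.625 dB.
Output = 10 − 0.625 = 9.375 dBu.

9.375 dBu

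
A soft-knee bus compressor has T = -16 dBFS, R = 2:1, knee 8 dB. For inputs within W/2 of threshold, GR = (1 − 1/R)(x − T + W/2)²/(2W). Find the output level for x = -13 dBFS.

x − T + W/2 = -13 − (-16) + 4 = 7.
GR = (1 − 1/2) × 7² / 16 = 0.5 × 49 / 16 = 1.53125 dB.
Output = -13 − 1.53125 = -14.53125 dBFS.

-14.53125 dBFS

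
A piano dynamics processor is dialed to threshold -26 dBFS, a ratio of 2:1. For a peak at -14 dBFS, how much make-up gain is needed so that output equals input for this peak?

6 dB

The peak compresses to -26 + 12/2 = -20 dBFS.
To reach -14 dBFS requires -14 − (-20) = 6 dB of make-up.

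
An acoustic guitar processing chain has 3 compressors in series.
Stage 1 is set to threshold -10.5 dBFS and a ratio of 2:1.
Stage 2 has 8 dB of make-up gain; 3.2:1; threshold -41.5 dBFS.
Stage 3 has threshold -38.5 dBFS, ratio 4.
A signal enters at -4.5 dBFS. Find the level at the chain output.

-34.59375 dBFS

Stage 1: overshoot 6 dB → 6/2 = 3 dB → -7.5 dBFS.
Stage 2: overshoot 34 dB → 34/3.2 = 10.625 dB → -30.875 dBFS; +8 dB make-up → -22.875 dBFS.
Stage 3: overshoot 15.625 dB → 15.625/4 = 3.90625 dB → -34.59375 dBFS.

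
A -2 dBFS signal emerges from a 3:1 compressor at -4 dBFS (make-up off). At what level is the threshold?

-5 dBFS

Gain reduction = -2 − (-4) = 2 dB; output overshoot = GR / (R − 1) = 2 / 2 = 1 dB.
Threshold = output − output overshoot = -4 − 1 = -5 dBFS.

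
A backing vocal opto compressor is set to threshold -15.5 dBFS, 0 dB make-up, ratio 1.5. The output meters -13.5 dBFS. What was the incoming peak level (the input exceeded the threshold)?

-12.5 dBFS

The compressed level sits -13.5 − (-15.5) = 2 dB over threshold.
Undo the ratio: input overshoot = 2 × 1.5 = 3 dB, giving input = -12.5 dBFS.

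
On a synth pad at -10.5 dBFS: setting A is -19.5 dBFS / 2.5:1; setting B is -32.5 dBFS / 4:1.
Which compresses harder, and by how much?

A: 9 dB over, compressed to 3.6 dB over, so 5.4 dB of GR.
B: 22 dB over, compressed to 5.5 dB over, so 16.5 dB of GR.
Difference: 11.1 dB in favour of B.

B, by 11.1 dB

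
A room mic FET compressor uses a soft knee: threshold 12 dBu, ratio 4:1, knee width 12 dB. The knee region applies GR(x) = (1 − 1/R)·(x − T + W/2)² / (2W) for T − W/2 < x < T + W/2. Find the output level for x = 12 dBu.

10.875 dBu

x − T + W/2 = 12 − 12 + 6 = 6.
GR = (1 − 1/4) × 6² / 24 = 0.75 × 36 / 24 = 1.125 dB.
Output = 12 − 1.125 = 10.875 dBu.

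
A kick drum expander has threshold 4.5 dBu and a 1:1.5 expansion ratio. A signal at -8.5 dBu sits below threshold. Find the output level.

Undershoot = 4.5 − (-8.5) = 13 dB.
At 1:1.5, that expands to 19.5 dB under threshold.
Output = 4.5 − 19.5 = -15 dBu.

-15 dBu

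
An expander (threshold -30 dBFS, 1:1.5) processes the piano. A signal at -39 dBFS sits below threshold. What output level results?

-43.5 dBFS

Below threshold, a 1:1.5 expander applies gain = (1.5−1)×(T − x) of attenuation.
(1.5−1) × 9 = 4.5 dB, so output = -39 − 4.5 = -43.5 dBFS.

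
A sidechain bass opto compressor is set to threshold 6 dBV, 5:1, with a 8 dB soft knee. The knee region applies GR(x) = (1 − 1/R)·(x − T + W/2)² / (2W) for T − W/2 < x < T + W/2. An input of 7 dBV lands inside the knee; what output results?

5.75 dBV

x − T + W/2 = 7 − 6 + 4 = 5.
GR = (1 − 1/5) × 5² / 16 = 0.8 × 25 / 16 = 1.25 dB.
Output = 7 − 1.25 = 5.75 dBV.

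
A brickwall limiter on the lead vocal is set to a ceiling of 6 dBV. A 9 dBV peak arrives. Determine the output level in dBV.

A brickwall limiter is an ∞:1 compressor: any input above the ceiling is clamped to 6 dBV.

6 dBV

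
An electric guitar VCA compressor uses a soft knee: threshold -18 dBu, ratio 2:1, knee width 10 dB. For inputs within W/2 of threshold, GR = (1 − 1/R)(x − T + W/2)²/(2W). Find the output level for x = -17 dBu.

-17.9 dBu

x − T + W/2 = -17 − (-18) + 5 = 6.
GR = (1 − 1/2) × 6² / 20 = 0.5 × 36 / 20 = 0.9 dB.
Output = -17 − 0.9 = -17.9 dBu.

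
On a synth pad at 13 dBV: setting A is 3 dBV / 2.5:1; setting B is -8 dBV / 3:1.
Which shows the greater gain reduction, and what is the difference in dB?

A: overshoot 10 dB → output overshoot 4 dB → GR 6 dB.
B: overshoot 21 dB → output overshoot 7 dB → GR 14 dB.
Difference: 8 dB in favour of B.

B, by 8 dB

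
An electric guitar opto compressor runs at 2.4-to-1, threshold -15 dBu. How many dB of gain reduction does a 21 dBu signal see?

The signal is 36 dB above threshold.
A 2.4:1 ratio leaves 15 dB of that excess.
GR = overshoot in − overshoot out = 36 − 15 = 21 dB.

21 dB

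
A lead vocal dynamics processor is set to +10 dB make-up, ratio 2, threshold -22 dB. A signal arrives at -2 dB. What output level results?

-2 dB sits 20 dB over threshold.
At 2:1 the overshoot is divided by 2, leaving 10 dB above threshold.
So the level is -22 + 10 = -12 dB; make-up adds 10 dB, giving -2 dB.

-2 dB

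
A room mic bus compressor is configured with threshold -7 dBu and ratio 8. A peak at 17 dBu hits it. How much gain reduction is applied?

17 dBu exceeds the threshold by 24 dB.
At 8:1, output sits 24/8 = 3 dB above threshold.
GR = overshoot in − overshoot out = 24 − 3 = 21 dB.

21 dB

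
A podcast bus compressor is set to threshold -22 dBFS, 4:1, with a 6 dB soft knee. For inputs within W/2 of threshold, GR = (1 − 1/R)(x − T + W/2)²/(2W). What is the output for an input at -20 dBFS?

-21.5625 dBFS

x − T + W/2 = -20 − (-22) + 3 = 5.
GR = (1 − 1/4) × 5² / 12 = 0.75 × 25 / 12 = 1.5625 dB.
Output = -20 − 1.5625 = -21.5625 dBFS.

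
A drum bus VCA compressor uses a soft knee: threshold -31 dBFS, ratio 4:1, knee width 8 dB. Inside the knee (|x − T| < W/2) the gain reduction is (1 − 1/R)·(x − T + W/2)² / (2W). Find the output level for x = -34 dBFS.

-34.046875 dBFS

x − T + W/2 = -34 − (-31) + 4 = 1.
GR = (1 − 1/4) × 1² / 16 = 0.75 × 1 / 16 = 0.046875 dB.
Output = -34 − 0.046875 = -34.046875 dBFS.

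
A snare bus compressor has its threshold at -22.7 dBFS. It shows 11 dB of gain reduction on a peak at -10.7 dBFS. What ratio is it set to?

Input overshoot = -10.7 − (-22.7) = 12 dB.
Output overshoot = 12 − 11 = 1 dB.
Ratio = input overshoot / output overshoot = 12 / 1 = 12.

12:1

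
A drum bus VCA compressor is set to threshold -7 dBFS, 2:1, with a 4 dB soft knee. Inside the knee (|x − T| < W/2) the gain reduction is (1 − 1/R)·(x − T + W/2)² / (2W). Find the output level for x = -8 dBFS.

-8.0625 dBFS

x − T + W/2 = -8 − (-7) + 2 = 1.
GR = (1 − 1/2) × 1² / 8 = 0.5 × 1 / 8 = 0.0625 dB.
Output = -8 − 0.0625 = -8.0625 dBFS.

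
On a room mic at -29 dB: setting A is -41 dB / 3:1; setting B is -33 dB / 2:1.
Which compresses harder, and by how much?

A, by 6 dB

A: 12 dB over, compressed to 4 dB over, so 8 dB of GR.
B: 4 dB over, compressed to 2 dB over, so 2 dB of GR.
A reduces 6 dB more.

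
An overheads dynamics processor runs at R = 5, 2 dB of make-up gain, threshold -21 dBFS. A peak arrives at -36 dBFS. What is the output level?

-36 dBFS is 15 dB below the -21 dBFS threshold, so no gain reduction is applied.
Make-up gain adds 2 dB: -36 + 2 = -34 dBFS.

-34 dBFS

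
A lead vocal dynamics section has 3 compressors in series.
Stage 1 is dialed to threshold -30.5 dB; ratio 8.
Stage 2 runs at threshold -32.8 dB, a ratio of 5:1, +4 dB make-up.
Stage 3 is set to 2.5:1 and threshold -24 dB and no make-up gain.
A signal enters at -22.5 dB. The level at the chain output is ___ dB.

Stage 1: -22.5 dB is 8 dB over -30.5 dB; at 8:1 that becomes 1 dB over, giving -29.5 dB.
Stage 2: -29.5 dB is 3.3 dB over -32.8 dB; at 5:1 that becomes 0.66 dB over, giving -32.14 dB; +4 dB make-up → -28.14 dB.
Stage 3: -28.14 dB is at or below the -24 dB threshold — no compression; output -28.14 dB.

-28.14 dB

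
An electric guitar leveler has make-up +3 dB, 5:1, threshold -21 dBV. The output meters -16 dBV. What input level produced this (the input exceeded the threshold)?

-11 dBV

Remove make-up: -16 − 3 = -19 dBV.
That's 2 dB above the -21 dBV threshold.
Before 5:1 compression the overshoot was 2 × 5 = 10 dB, so input = -21 + 10 = -11 dBV.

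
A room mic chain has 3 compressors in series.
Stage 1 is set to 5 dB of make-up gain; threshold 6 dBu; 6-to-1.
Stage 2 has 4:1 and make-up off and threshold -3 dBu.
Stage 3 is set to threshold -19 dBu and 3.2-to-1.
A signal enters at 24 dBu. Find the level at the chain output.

Stage 1: 18 dB above 6 dBu, reduced 6:1 to 3 dB above → 9 dBu; +5 dB make-up → 14 dBu.
Stage 2: overshoot 17 dB → 17/4 = 4.25 dB → 1.25 dBu.
Stage 3: 1.25 dBu is 20.25 dB over -19 dBu; at 3.2:1 that becomes 6.328125 dB over, giving -12.671875 dBu.

-12.671875 dBu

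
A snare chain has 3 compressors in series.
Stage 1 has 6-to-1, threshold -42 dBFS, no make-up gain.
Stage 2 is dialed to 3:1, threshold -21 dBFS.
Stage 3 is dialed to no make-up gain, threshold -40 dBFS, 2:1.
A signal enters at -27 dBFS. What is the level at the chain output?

-39.75 dBFS

Stage 1: 15 dB above -42 dBFS, reduced 6:1 to 2.5 dB above → -39.5 dBFS.
Stage 2: -39.5 dBFS ≤ -21 dBFS, so stage 2 doesn't engage; output -39.5 dBFS.
Stage 3: 0.5 dB above -40 dBFS, reduced 2:1 to 0.25 dB above → -39.75 dBFS.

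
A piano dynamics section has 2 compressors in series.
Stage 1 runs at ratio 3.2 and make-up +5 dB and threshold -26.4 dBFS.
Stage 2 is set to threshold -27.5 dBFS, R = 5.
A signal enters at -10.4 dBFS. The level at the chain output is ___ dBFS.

Stage 1: overshoot 16 dB → 16/3.2 = 5 dB → -21.4 dBFS; +5 dB make-up → -16.4 dBFS.
Stage 2: -16.4 dBFS is 11.1 dB over -27.5 dBFS; at 5:1 that becomes 2.22 dB over, giving -25.28 dBFS.

-25.28 dBFS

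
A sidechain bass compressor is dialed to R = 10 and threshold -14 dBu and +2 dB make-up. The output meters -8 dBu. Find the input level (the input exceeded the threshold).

26 dBu

Before make-up, the level was -8 − 2 = -10 dBu.
The compressed level sits -10 − (-14) = 4 dB over threshold.
Input overshoot = R × output overshoot = 40 dB → input = -14 + 40 = 26 dBu.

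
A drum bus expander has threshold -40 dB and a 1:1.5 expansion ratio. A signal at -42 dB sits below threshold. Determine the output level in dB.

The input is 2 dB below the -40 dB threshold.
A 1:1.5 expander multiplies undershoot by 1.5: 2 × 1.5 = 3 dB below threshold.
Output = -40 − 3 = -43 dB.

-43 dB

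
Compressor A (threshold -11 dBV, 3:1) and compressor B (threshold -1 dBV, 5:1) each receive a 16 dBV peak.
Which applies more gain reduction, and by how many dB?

A: GR = 27 − 27/3 = 18 dB.
B: GR = 17 − 17/5 = 13.6 dB.
Difference: 4.4 dB in favour of A.

A, by 4.4 dB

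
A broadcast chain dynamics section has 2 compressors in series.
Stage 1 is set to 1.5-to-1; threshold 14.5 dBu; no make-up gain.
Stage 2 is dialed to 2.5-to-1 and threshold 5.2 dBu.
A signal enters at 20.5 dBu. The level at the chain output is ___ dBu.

Stage 1: overshoot 6 dB → 6/1.5 = 4 dB → 18.5 dBu.
Stage 2: overshoot 13.3 dB → 13.3/2.5 = 5.32 dB → 10.52 dBu.

10.52 dBu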